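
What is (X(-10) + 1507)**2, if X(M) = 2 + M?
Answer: 2247001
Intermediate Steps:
(X(-10) + 1507)**2 = ((2 - 10) + 1507)**2 = (-8 + 1507)**2 = 1499**2 = 2247001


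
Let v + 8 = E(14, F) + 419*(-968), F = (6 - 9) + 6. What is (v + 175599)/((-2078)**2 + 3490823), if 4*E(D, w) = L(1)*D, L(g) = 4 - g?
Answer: -153327/5205938 ≈ -0.029452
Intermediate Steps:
F = 3 (F = -3 + 6 = 3)
E(D, w) = 3*D/4 (E(D, w) = ((4 - 1*1)*D)/4 = ((4 - 1)*D)/4 = (3*D)/4 = 3*D/4)
v = -811179/2 (v = -8 + ((3/4)*14 + 419*(-968)) = -8 + (21/2 - 405592) = -8 - 811163/2 = -811179/2 ≈ -4.0559e+5)
(v + 175599)/((-2078)**2 + 3490823) = (-811179/2 + 175599)/((-2078)**2 + 3490823) = -459981/(2*(4318084 + 3490823)) = -459981/2/7808907 = -459981/2*1/7808907 = -153327/5205938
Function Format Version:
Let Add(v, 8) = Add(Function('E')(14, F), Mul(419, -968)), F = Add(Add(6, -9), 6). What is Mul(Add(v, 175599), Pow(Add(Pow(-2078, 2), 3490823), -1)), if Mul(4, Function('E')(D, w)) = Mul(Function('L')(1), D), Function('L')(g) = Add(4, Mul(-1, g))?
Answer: Rational(-153327, 5205938) ≈ -0.029452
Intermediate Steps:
F = 3 (F = Add(-3, 6) = 3)
Function('E')(D, w) = Mul(Rational(3, 4), D) (Function('E')(D, w) = Mul(Rational(1, 4), Mul(Add(4, Mul(-1, 1)), D)) = Mul(Rational(1, 4), Mul(Add(4, -1), D)) = Mul(Rational(1, 4), Mul(3, D)) = Mul(Rational(3, 4), D))
v = Rational(-811179, 2) (v = Add(-8, Add(Mul(Rational(3, 4), 14), Mul(419, -968))) = Add(-8, Add(Rational(21, 2), -405592)) = Add(-8, Rational(-811163, 2)) = Rational(-811179, 2) ≈ -4.0559e+5)
Mul(Add(v, 175599), Pow(Add(Pow(-2078, 2), 3490823), -1)) = Mul(Add(Rational(-811179, 2), 175599), Pow(Add(Pow(-2078, 2), 3490823), -1)) = Mul(Rational(-459981, 2), Pow(Add(4318084, 3490823), -1)) = Mul(Rational(-459981, 2), Pow(7808907, -1)) = Mul(Rational(-459981, 2), Rational(1, 7808907)) = Rational(-153327, 5205938)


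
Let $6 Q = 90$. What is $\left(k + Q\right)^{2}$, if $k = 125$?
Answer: $19600$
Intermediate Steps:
$Q = 15$ ($Q = \frac{1}{6} \cdot 90 = 15$)
$\left(k + Q\right)^{2} = \left(125 + 15\right)^{2} = 140^{2} = 19600$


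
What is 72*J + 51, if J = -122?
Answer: -8733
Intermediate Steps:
72*J + 51 = 72*(-122) + 51 = -8784 + 51 = -8733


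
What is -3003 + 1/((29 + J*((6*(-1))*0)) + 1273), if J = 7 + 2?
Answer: -3909905/1302 ≈ -3003.0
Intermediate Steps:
J = 9
-3003 + 1/((29 + J*((6*(-1))*0)) + 1273) = -3003 + 1/((29 + 9*((6*(-1))*0)) + 1273) = -3003 + 1/((29 + 9*(-6*0)) + 1273) = -3003 + 1/((29 + 9*0) + 1273) = -3003 + 1/((29 + 0) + 1273) = -3003 + 1/(29 + 1273) = -3003 + 1/1302 = -3909905/1302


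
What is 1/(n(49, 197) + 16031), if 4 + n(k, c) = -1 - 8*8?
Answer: 1/15962 ≈ 6.2649e-5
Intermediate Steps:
n(k, c) = -69 (n(k, c) = -4 + (-1 - 8*8) = -4 + (-1 - 64) = -4 - 65 = -69)
1/(n(49, 197) + 16031) = 1/(-69 + 16031) = 1/15962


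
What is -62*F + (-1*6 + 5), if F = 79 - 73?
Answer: -373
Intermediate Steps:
F = 6
-62*F + (-1*6 + 5) = -62*6 + (-1*6 + 5) = -372 + (-6 + 5) = -372 - 1 = -373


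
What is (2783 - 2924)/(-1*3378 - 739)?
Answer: 141/4117 ≈ 0.034248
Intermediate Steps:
(2783 - 2924)/(-1*3378 - 739) = -141/(-3378 - 739) = -141/(-4117) = -141*(-1/4117) = 141/4117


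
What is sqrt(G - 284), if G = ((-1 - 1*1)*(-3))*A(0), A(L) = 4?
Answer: 2*I*sqrt(65) ≈ 16.125*I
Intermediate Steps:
G = 24 (G = ((-1 - 1*1)*(-3))*4 = ((-1 - 1)*(-3))*4 = -2*(-3)*4 = 6*4 = 24)
sqrt(G - 284) = sqrt(24 - 284) = sqrt(-260) = 2*I*sqrt(65)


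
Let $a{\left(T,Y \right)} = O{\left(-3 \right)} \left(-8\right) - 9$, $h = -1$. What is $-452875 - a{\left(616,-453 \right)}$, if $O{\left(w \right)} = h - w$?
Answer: $-452850$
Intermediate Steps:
$O{\left(w \right)} = -1 - w$
$a{\left(T,Y \right)} = -25$ ($a{\left(T,Y \right)} = \left(-1 - -3\right) \left(-8\right) - 9 = \left(-1 + 3\right) \left(-8\right) - 9 = 2 \left(-8\right) - 9 = -16 - 9 = -25$)
$-452875 - a{\left(616,-453 \right)} = -452875 - -25 = -452875 + 25 = -452850$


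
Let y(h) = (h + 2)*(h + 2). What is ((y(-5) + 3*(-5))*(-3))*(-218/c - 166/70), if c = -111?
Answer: -9498/1295 ≈ -7.3344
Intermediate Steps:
y(h) = (2 + h)² (y(h) = (2 + h)*(2 + h) = (2 + h)²)
((y(-5) + 3*(-5))*(-3))*(-218/c - 166/70) = (((2 - 5)² + 3*(-5))*(-3))*(-218/(-111) - 166/70) = (((-3)² - 15)*(-3))*(-218*(-1/111) - 166*1/70) = ((9 - 15)*(-3))*(218/111 - 83/35) = -6*(-3)*(-1583/3885) = 18*(-1583/3885) = -9498/1295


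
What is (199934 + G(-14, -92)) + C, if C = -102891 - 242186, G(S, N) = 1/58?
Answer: -8418293/58 ≈ -1.4514e+5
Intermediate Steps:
G(S, N) = 1/58
C = -345077
(199934 + G(-14, -92)) + C = (199934 + 1/58) - 345077 = 11596173/58 - 345077 = -8418293/58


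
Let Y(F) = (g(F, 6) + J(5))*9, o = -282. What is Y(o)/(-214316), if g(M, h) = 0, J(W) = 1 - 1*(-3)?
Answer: -9/53579 ≈ -0.00016798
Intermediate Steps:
J(W) = 4 (J(W) = 1 + 3 = 4)
Y(F) = 36 (Y(F) = (0 + 4)*9 = 4*9 = 36)
Y(o)/(-214316) = 36/(-214316) = 36*(-1/214316) = -9/53579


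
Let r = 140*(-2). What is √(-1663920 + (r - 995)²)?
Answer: 3*I*√4255 ≈ 195.69*I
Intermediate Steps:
r = -280
√(-1663920 + (r - 995)²) = √(-1663920 + (-280 - 995)²) = √(-1663920 + (-1275)²) = √(-1663920 + 1625625) = √(-38295) = 3*I*√4255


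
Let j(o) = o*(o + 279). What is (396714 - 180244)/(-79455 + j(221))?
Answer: 43294/6209 ≈ 6.9728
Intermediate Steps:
j(o) = o*(279 + o)
(396714 - 180244)/(-79455 + j(221)) = (396714 - 180244)/(-79455 + 221*(279 + 221)) = 216470/(-79455 + 221*500) = 216470/(-79455 + 110500) = 216470/31045 = 216470*(1/31045) = 43294/6209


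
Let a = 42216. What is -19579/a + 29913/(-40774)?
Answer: -1030560677/860657592 ≈ -1.1974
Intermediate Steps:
-19579/a + 29913/(-40774) = -19579/42216 + 29913/(-40774) = -19579*1/42216 + 29913*(-1/40774) = -19579/42216 - 29913/40774 = -1030560677/860657592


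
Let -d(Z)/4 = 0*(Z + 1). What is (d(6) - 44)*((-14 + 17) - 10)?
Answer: 308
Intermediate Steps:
d(Z) = 0 (d(Z) = -0*(Z + 1) = -0*(1 + Z) = -4*0 = 0)
(d(6) - 44)*((-14 + 17) - 10) = (0 - 44)*((-14 + 17) - 10) = -44*(3 - 10) = -44*(-7) = 308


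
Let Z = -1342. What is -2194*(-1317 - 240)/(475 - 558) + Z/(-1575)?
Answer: -5380179964/130725 ≈ -41157.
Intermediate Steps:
-2194*(-1317 - 240)/(475 - 558) + Z/(-1575) = -2194*(-1317 - 240)/(475 - 558) - 1342/(-1575) = -2194/((-83/(-1557))) - 1342*(-1/1575) = -2194/((-83*(-1/1557))) + 1342/1575 = -2194/83/1557 + 1342/1575 = -2194*1557/83 + 1342/1575 = -3416058/83 + 1342/1575 = -5380179964/130725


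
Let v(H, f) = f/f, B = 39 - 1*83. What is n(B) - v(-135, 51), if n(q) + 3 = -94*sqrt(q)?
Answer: -4 - 188*I*sqrt(11) ≈ -4.0 - 623.53*I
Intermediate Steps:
B = -44 (B = 39 - 83 = -44)
v(H, f) = 1
n(q) = -3 - 94*sqrt(q)
n(B) - v(-135, 51) = (-3 - 188*I*sqrt(11)) - 1*1 = (-3 - 188*I*sqrt(11)) - 1 = -4 - 188*I*sqrt(11)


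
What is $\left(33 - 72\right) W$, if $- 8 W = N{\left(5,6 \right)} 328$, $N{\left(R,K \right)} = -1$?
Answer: $-1599$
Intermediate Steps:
$W = 41$ ($W = - \frac{\left(-1\right) 328}{8} = \left(- \frac{1}{8}\right) \left(-328\right) = 41$)
$\left(33 - 72\right) W = \left(33 - 72\right) 41 = \left(-39\right) 41 = -1599$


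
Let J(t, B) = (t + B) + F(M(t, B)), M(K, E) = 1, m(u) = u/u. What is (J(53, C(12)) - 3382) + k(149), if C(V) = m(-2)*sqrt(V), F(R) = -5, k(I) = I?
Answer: -3185 + 2*sqrt(3) ≈ -3181.5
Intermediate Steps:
m(u) = 1
C(V) = sqrt(V) (C(V) = 1*sqrt(V) = sqrt(V))
J(t, B) = -5 + B + t (J(t, B) = (t + B) - 5 = (B + t) - 5 = -5 + B + t)
(J(53, C(12)) - 3382) + k(149) = ((-5 + sqrt(12) + 53) - 3382) + 149 = ((-5 + 2*sqrt(3) + 53) - 3382) + 149 = ((48 + 2*sqrt(3)) - 3382) + 149 = (-3334 + 2*sqrt(3)) + 149 = -3185 + 2*sqrt(3)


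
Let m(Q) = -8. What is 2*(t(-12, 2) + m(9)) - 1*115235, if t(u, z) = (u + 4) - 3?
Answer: -115273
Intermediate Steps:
t(u, z) = 1 + u (t(u, z) = (4 + u) - 3 = 1 + u)
2*(t(-12, 2) + m(9)) - 1*115235 = 2*((1 - 12) - 8) - 1*115235 = 2*(-11 - 8) - 115235 = 2*(-19) - 115235 = -38 - 115235 = -115273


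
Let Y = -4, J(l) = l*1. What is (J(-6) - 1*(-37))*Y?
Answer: -124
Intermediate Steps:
J(l) = l
(J(-6) - 1*(-37))*Y = (-6 - 1*(-37))*(-4) = (-6 + 37)*(-4) = 31*(-4) = -124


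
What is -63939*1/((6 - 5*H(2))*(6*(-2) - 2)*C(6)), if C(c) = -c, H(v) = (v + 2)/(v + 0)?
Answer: 21313/112 ≈ 190.29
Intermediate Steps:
H(v) = (2 + v)/v
-63939*1/((6 - 5*H(2))*(6*(-2) - 2)*C(6)) = -63939*(-1/(6*(6 - 5*(2 + 2)/2)*(6*(-2) - 2))) = -63939*(-1/(6*(-12 - 2)*(6 - 5*4/2))) = -63939*1/(84*(6 - 5*2)) = -63939*1/(84*(6 - 10)) = -63939/(-4*(-6)*(-14)) = -63939/(24*(-14)) = -63939/(-336) = -63939*(-1/336) = 21313/112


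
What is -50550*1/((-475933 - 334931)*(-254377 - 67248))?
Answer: -337/1738627560 ≈ -1.9383e-7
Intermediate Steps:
-50550*1/((-475933 - 334931)*(-254377 - 67248)) = -50550/((-321625*(-810864))) = -50550/260794134000 = -50550*1/260794134000 = -337/1738627560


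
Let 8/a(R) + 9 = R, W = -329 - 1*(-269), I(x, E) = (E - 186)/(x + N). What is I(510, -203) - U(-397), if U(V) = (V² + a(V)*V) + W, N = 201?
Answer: -22740727852/144333 ≈ -1.5756e+5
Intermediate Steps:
I(x, E) = (-186 + E)/(201 + x) (I(x, E) = (E - 186)/(x + 201) = (-186 + E)/(201 + x))
W = -60 (W = -329 + 269 = -60)
a(R) = 8/(-9 + R)
U(V) = -60 + V² + 8*V/(-9 + V) (U(V) = (V² + (8/(-9 + V))*V) - 60 = (V² + 8*V/(-9 + V)) - 60 = -60 + V² + 8*V/(-9 + V))
I(510, -203) - U(-397) = (-186 - 203)/(201 + 510) - (8*(-397) + (-60 + (-397)²)*(-9 - 397))/(-9 - 397) = -389/711 - (-3176 + (-60 + 157609)*(-406))/(-406) = (1/711)*(-389) - (-1)*(-3176 + 157549*(-406))/406 = -389/711 - (-1)*(-3176 - 63964894)/406 = -389/711 - (-1)*(-63968070)/406 = -389/711 - 1*31984035/203 = -389/711 - 31984035/203 = -22740727852/144333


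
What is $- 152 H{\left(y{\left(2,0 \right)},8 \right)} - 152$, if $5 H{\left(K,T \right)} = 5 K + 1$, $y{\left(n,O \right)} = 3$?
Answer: $- \frac{3192}{5} \approx -638.4$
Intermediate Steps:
$H{\left(K,T \right)} = \frac{1}{5} + K$ ($H{\left(K,T \right)} = \frac{5 K + 1}{5} = \frac{1 + 5 K}{5} = \frac{1}{5} + K$)
$- 152 H{\left(y{\left(2,0 \right)},8 \right)} - 152 = - 152 \left(\frac{1}{5} + 3\right) - 152 = \left(-152\right) \frac{16}{5} - 152 = - \frac{2432}{5} - 152 = - \frac{3192}{5}$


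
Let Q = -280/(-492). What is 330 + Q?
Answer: 40660/123 ≈ 330.57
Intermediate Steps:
Q = 70/123 (Q = -280*(-1/492) = 70/123 ≈ 0.56911)
330 + Q = 330 + 70/123 = 40660/123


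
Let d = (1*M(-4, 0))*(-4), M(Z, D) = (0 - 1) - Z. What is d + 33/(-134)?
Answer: -1641/134 ≈ -12.246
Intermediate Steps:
M(Z, D) = -1 - Z
d = -12 (d = (1*(-1 - 1*(-4)))*(-4) = (1*(-1 + 4))*(-4) = (1*3)*(-4) = 3*(-4) = -12)
d + 33/(-134) = -12 + 33/(-134) = -12 - 1/134*33 = -12 - 33/134 = -1641/134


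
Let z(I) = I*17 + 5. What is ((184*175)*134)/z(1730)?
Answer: 862960/5883 ≈ 146.69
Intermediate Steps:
z(I) = 5 + 17*I (z(I) = 17*I + 5 = 5 + 17*I)
((184*175)*134)/z(1730) = ((184*175)*134)/(5 + 17*1730) = (32200*134)/(5 + 29410) = 4314800/29415 = 4314800*(1/29415) = 862960/5883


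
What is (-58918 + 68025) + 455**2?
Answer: 216132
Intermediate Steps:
(-58918 + 68025) + 455**2 = 9107 + 207025 = 216132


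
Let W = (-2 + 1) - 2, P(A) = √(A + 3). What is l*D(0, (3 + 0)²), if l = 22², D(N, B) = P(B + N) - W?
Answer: 1452 + 968*√3 ≈ 3128.6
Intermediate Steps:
P(A) = √(3 + A)
W = -3 (W = -1 - 2 = -3)
D(N, B) = 3 + √(3 + B + N) (D(N, B) = √(3 + (B + N)) - 1*(-3) = √(3 + B + N) + 3 = 3 + √(3 + B + N))
l = 484
l*D(0, (3 + 0)²) = 484*(3 + √(3 + (3 + 0)² + 0)) = 484*(3 + √(3 + 3² + 0)) = 484*(3 + √(3 + 9 + 0)) = 484*(3 + √12) = 484*(3 + 2*√3) = 1452 + 968*√3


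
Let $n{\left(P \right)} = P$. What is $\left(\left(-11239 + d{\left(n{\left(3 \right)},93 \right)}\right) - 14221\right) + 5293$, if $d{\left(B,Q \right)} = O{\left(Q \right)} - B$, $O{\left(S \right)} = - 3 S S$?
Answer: $-46117$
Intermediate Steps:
$O{\left(S \right)} = - 3 S^{2}$
$d{\left(B,Q \right)} = - B - 3 Q^{2}$ ($d{\left(B,Q \right)} = - 3 Q^{2} - B = - B - 3 Q^{2}$)
$\left(\left(-11239 + d{\left(n{\left(3 \right)},93 \right)}\right) - 14221\right) + 5293 = \left(\left(-11239 - \left(3 + 3 \cdot 93^{2}\right)\right) - 14221\right) + 5293 = \left(\left(-11239 - 25950\right) - 14221\right) + 5293 = \left(-37189 - 14221\right) + 5293 = -51410 + 5293 = -46117$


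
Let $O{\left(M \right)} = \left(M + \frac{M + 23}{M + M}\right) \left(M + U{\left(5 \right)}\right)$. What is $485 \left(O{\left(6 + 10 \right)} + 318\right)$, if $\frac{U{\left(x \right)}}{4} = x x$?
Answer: $\frac{8983655}{8} \approx 1.123 \cdot 10^{6}$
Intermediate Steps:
$U{\left(x \right)} = 4 x^{2}$ ($U{\left(x \right)} = 4 x x = 4 x^{2}$)
$O{\left(M \right)} = \left(100 + M\right) \left(M + \frac{23 + M}{2 M}\right)$ ($O{\left(M \right)} = \left(M + \frac{M + 23}{M + M}\right) \left(M + 4 \cdot 5^{2}\right) = \left(M + \frac{23 + M}{2 M}\right) \left(M + 4 \cdot 25\right) = \left(M + \left(23 + M\right) \frac{1}{2 M}\right) \left(M + 100\right) = \left(M + \frac{23 + M}{2 M}\right) \left(100 + M\right) = \left(100 + M\right) \left(M + \frac{23 + M}{2 M}\right)$)
$485 \left(O{\left(6 + 10 \right)} + 318\right) = 485 \left(\left(\frac{123}{2} + \left(6 + 10\right)^{2} + \frac{1150}{6 + 10} + \frac{201 \left(6 + 10\right)}{2}\right) + 318\right) = 485 \left(\left(\frac{123}{2} + 16^{2} + \frac{1150}{16} + \frac{201}{2} \cdot 16\right) + 318\right) = 485 \left(\left(\frac{123}{2} + 256 + 1150 \cdot \frac{1}{16} + 1608\right) + 318\right) = 485 \left(\left(\frac{123}{2} + 256 + \frac{575}{8} + 1608\right) + 318\right) = 485 \left(\frac{15979}{8} + 318\right) = 485 \cdot \frac{18523}{8} = \frac{8983655}{8}$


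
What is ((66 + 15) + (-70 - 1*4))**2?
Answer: 49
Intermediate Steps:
((66 + 15) + (-70 - 1*4))**2 = (81 + (-70 - 4))**2 = (81 - 74)**2 = 7**2 = 49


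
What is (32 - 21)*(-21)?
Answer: -231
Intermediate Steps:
(32 - 21)*(-21) = 11*(-21) = -231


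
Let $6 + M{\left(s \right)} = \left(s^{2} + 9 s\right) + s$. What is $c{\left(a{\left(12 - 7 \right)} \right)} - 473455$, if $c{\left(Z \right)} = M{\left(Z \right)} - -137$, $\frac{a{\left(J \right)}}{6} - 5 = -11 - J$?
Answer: $-469628$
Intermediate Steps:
$M{\left(s \right)} = -6 + s^{2} + 10 s$ ($M{\left(s \right)} = -6 + \left(\left(s^{2} + 9 s\right) + s\right) = -6 + \left(s^{2} + 10 s\right) = -6 + s^{2} + 10 s$)
$a{\left(J \right)} = -36 - 6 J$ ($a{\left(J \right)} = 30 + 6 \left(-11 - J\right) = 30 - \left(66 + 6 J\right) = -36 - 6 J$)
$c{\left(Z \right)} = 131 + Z^{2} + 10 Z$ ($c{\left(Z \right)} = \left(-6 + Z^{2} + 10 Z\right) - -137 = \left(-6 + Z^{2} + 10 Z\right) + 137 = 131 + Z^{2} + 10 Z$)
$c{\left(a{\left(12 - 7 \right)} \right)} - 473455 = \left(131 + \left(-36 - 6 \left(12 - 7\right)\right)^{2} + 10 \left(-36 - 6 \left(12 - 7\right)\right)\right) - 473455 = \left(131 + \left(-36 - 30\right)^{2} + 10 \left(-36 - 30\right)\right) - 473455 = \left(131 + \left(-66\right)^{2} + 10 \left(-66\right)\right) - 473455 = \left(131 + 4356 - 660\right) - 473455 = 3827 - 473455 = -469628$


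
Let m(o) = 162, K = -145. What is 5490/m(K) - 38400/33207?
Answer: 3260845/99621 ≈ 32.732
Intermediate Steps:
5490/m(K) - 38400/33207 = 5490/162 - 38400/33207 = 5490*(1/162) - 38400*1/33207 = 305/9 - 12800/11069 = 3260845/99621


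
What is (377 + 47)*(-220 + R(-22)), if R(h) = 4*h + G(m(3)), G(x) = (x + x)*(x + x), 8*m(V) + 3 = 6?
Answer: -260707/2 ≈ -1.3035e+5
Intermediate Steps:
m(V) = 3/8 (m(V) = -3/8 + (⅛)*6 = -3/8 + ¾ = 3/8)
G(x) = 4*x² (G(x) = (2*x)*(2*x) = 4*x²)
R(h) = 9/16 + 4*h (R(h) = 4*h + 4*(3/8)² = 4*h + 4*(9/64) = 4*h + 9/16 = 9/16 + 4*h)
(377 + 47)*(-220 + R(-22)) = (377 + 47)*(-220 + (9/16 + 4*(-22))) = 424*(-220 + (9/16 - 88)) = 424*(-220 - 1399/16) = 424*(-4919/16) = -260707/2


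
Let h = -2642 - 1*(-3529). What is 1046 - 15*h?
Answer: -12259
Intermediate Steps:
h = 887 (h = -2642 + 3529 = 887)
1046 - 15*h = 1046 - 15*887 = 1046 - 1*13305 = 1046 - 13305 = -12259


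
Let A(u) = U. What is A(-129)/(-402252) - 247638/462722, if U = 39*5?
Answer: -16617185261/31021808324 ≈ -0.53566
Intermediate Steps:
U = 195
A(u) = 195
A(-129)/(-402252) - 247638/462722 = 195/(-402252) - 247638/462722 = 195*(-1/402252) - 247638*1/462722 = -65/134084 - 123819/231361 = -16617185261/31021808324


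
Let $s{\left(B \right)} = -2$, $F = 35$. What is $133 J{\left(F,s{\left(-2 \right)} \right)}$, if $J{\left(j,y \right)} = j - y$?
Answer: $4921$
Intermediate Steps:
$133 J{\left(F,s{\left(-2 \right)} \right)} = 133 \left(35 - -2\right) = 133 \left(35 + 2\right) = 133 \cdot 37 = 4921$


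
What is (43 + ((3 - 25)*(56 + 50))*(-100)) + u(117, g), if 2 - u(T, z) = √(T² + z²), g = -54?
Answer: 233245 - 9*√205 ≈ 2.3312e+5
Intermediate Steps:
u(T, z) = 2 - √(T² + z²)
(43 + ((3 - 25)*(56 + 50))*(-100)) + u(117, g) = (43 + ((3 - 25)*(56 + 50))*(-100)) + (2 - √(117² + (-54)²)) = (43 - 22*106*(-100)) + (2 - √(13689 + 2916)) = (43 - 2332*(-100)) + (2 - √16605) = (43 + 233200) + (2 - 9*√205) = 233243 + (2 - 9*√205) = 233245 - 9*√205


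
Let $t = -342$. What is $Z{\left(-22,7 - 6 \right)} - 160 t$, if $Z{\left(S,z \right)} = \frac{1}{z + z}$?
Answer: $\frac{109441}{2} \approx 54721.0$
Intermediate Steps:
$Z{\left(S,z \right)} = \frac{1}{2 z}$
$Z{\left(-22,7 - 6 \right)} - 160 t = \frac{1}{2 \left(7 - 6\right)} - -54720 = \frac{1}{2 \cdot 1} + 54720 = \frac{1}{2} \cdot 1 + 54720 = \frac{1}{2} + 54720 = \frac{109441}{2}$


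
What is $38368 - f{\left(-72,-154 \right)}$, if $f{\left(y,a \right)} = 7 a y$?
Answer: $-39248$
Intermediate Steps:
$f{\left(y,a \right)} = 7 a y$
$38368 - f{\left(-72,-154 \right)} = 38368 - 7 \left(-154\right) \left(-72\right) = 38368 - 77616 = -39248$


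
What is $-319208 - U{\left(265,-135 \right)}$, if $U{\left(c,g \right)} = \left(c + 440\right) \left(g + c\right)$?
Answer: $-410858$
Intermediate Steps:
$U{\left(c,g \right)} = \left(440 + c\right) \left(c + g\right)$
$-319208 - U{\left(265,-135 \right)} = -319208 - \left(265^{2} + 440 \cdot 265 + 440 \left(-135\right) + 265 \left(-135\right)\right) = -319208 - \left(70225 + 116600 - 59400 - 35775\right) = -319208 - 91650 = -410858$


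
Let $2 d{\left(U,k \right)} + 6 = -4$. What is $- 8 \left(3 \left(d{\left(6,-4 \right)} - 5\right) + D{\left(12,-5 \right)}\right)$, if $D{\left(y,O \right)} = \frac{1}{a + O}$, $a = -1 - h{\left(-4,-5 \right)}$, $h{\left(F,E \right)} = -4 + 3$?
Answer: $\frac{1208}{5} \approx 241.6$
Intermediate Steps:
$d{\left(U,k \right)} = -5$ ($d{\left(U,k \right)} = -3 + \frac{1}{2} \left(-4\right) = -3 - 2 = -5$)
$h{\left(F,E \right)} = -1$
$a = 0$ ($a = -1 - -1 = -1 + 1 = 0$)
$D{\left(y,O \right)} = \frac{1}{O}$ ($D{\left(y,O \right)} = \frac{1}{0 + O} = \frac{1}{O}$)
$- 8 \left(3 \left(d{\left(6,-4 \right)} - 5\right) + D{\left(12,-5 \right)}\right) = - 8 \left(3 \left(-5 - 5\right) + \frac{1}{-5}\right) = - 8 \left(3 \left(-10\right) - \frac{1}{5}\right) = - 8 \left(-30 - \frac{1}{5}\right) = \left(-8\right) \left(- \frac{151}{5}\right) = \frac{1208}{5}$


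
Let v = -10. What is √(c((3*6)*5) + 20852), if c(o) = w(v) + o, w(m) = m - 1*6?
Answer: √20926 ≈ 144.66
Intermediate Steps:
w(m) = -6 + m (w(m) = m - 6 = -6 + m)
c(o) = -16 + o (c(o) = (-6 - 10) + o = -16 + o)
√(c((3*6)*5) + 20852) = √((-16 + (3*6)*5) + 20852) = √((-16 + 18*5) + 20852) = √((-16 + 90) + 20852) = √(74 + 20852) = √20926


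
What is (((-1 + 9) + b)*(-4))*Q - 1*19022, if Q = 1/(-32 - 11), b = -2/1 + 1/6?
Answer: -2453764/129 ≈ -19021.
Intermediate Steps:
b = -11/6 (b = -2*1 + 1*(1/6) = -2 + 1/6 = -11/6 ≈ -1.8333)
Q = -1/43 (Q = 1/(-43) = -1/43 ≈ -0.023256)
(((-1 + 9) + b)*(-4))*Q - 1*19022 = (((-1 + 9) - 11/6)*(-4))*(-1/43) - 1*19022 = ((8 - 11/6)*(-4))*(-1/43) - 19022 = ((37/6)*(-4))*(-1/43) - 19022 = -74/3*(-1/43) - 19022 = 74/129 - 19022 = -2453764/129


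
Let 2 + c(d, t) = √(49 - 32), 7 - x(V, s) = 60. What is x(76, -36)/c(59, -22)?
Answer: 53/(2 - √17) ≈ -24.963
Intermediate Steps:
x(V, s) = -53 (x(V, s) = 7 - 1*60 = 7 - 60 = -53)
c(d, t) = -2 + √17 (c(d, t) = -2 + √(49 - 32) = -2 + √17)
x(76, -36)/c(59, -22) = -53/(-2 + √17)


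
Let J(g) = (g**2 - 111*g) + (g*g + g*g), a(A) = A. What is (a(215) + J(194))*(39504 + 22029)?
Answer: 5635745937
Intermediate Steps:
J(g) = -111*g + 3*g**2 (J(g) = (g**2 - 111*g) + (g**2 + g**2) = (g**2 - 111*g) + 2*g**2 = -111*g + 3*g**2)
(a(215) + J(194))*(39504 + 22029) = (215 + 3*194*(-37 + 194))*(39504 + 22029) = (215 + 3*194*157)*61533 = (215 + 91374)*61533 = 91589*61533 = 5635745937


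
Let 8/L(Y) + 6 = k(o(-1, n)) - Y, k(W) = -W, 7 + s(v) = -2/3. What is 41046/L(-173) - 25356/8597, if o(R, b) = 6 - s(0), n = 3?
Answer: 6763363499/8597 ≈ 7.8671e+5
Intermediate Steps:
s(v) = -23/3 (s(v) = -7 - 2/3 = -7 - 2*⅓ = -7 - ⅔ = -23/3)
o(R, b) = 41/3 (o(R, b) = 6 - 1*(-23/3) = 6 + 23/3 = 41/3)
L(Y) = 8/(-59/3 - Y) (L(Y) = 8/(-6 + (-1*41/3 - Y)) = 8/(-6 + (-41/3 - Y)) = 8/(-59/3 - Y))
41046/L(-173) - 25356/8597 = 41046/((-24/(59 + 3*(-173)))) - 25356/8597 = 41046/((-24/(59 - 519))) - 25356*1/8597 = 41046/((-24/(-460))) - 25356/8597 = 41046/((-24*(-1/460))) - 25356/8597 = 41046/(6/115) - 25356/8597 = 41046*(115/6) - 25356/8597 = 786715 - 25356/8597 = 6763363499/8597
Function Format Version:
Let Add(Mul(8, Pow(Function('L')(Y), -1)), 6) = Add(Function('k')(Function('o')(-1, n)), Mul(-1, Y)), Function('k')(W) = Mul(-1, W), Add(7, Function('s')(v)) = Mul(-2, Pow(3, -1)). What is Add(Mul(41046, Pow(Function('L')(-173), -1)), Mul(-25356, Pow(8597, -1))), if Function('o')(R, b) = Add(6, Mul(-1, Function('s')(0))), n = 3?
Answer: Rational(6763363499, 8597) ≈ 7.8671e+5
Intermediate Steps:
Function('s')(v) = Rational(-23, 3) (Function('s')(v) = Add(-7, Mul(-2, Pow(3, -1))) = Add(-7, Mul(-2, Rational(1, 3))) = Add(-7, Rational(-2, 3)) = Rational(-23, 3))
Function('o')(R, b) = Rational(41, 3) (Function('o')(R, b) = Add(6, Mul(-1, Rational(-23, 3))) = Add(6, Rational(23, 3)) = Rational(41, 3))
Function('L')(Y) = Mul(8, Pow(Add(Rational(-59, 3), Mul(-1, Y)), -1)) (Function('L')(Y) = Mul(8, Pow(Add(-6, Add(Mul(-1, Rational(41, 3)), Mul(-1, Y))), -1)) = Mul(8, Pow(Add(-6, Add(Rational(-41, 3), Mul(-1, Y))), -1)) = Mul(8, Pow(Add(Rational(-59, 3), Mul(-1, Y)), -1)))
Add(Mul(41046, Pow(Function('L')(-173), -1)), Mul(-25356, Pow(8597, -1))) = Add(Mul(41046, Pow(Mul(-24, Pow(Add(59, Mul(3, -173)), -1)), -1)), Mul(-25356, Pow(8597, -1))) = Add(Mul(41046, Pow(Mul(-24, Pow(Add(59, -519), -1)), -1)), Mul(-25356, Rational(1, 8597))) = Add(Mul(41046, Pow(Mul(-24, Pow(-460, -1)), -1)), Rational(-25356, 8597)) = Add(Mul(41046, Pow(Mul(-24, Rational(-1, 460)), -1)), Rational(-25356, 8597)) = Add(Mul(41046, Pow(Rational(6, 115), -1)), Rational(-25356, 8597)) = Add(Mul(41046, Rational(115, 6)), Rational(-25356, 8597)) = Add(786715, Rational(-25356, 8597)) = Rational(6763363499, 8597)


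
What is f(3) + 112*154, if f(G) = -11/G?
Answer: 51733/3 ≈ 17244.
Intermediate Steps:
f(3) + 112*154 = -11/3 + 112*154 = -11*⅓ + 17248 = -11/3 + 17248 = 51733/3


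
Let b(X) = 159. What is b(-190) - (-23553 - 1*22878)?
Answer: 46590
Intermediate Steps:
b(-190) - (-23553 - 1*22878) = 159 - (-23553 - 1*22878) = 159 - (-23553 - 22878) = 159 - 1*(-46431) = 159 + 46431 = 46590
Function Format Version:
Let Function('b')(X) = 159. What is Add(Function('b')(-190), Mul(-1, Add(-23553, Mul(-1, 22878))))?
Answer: 46590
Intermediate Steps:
Add(Function('b')(-190), Mul(-1, Add(-23553, Mul(-1, 22878)))) = Add(159, Mul(-1, Add(-23553, Mul(-1, 22878)))) = Add(159, Mul(-1, Add(-23553, -22878))) = Add(159, Mul(-1, -46431)) = Add(159, 46431) = 46590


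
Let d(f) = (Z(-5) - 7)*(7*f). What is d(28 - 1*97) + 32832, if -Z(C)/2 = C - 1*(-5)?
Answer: 36213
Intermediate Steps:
Z(C) = -10 - 2*C (Z(C) = -2*(C - 1*(-5)) = -2*(C + 5) = -2*(5 + C) = -10 - 2*C)
d(f) = -49*f (d(f) = ((-10 - 2*(-5)) - 7)*(7*f) = ((-10 + 10) - 7)*(7*f) = (0 - 7)*(7*f) = -49*f)
d(28 - 1*97) + 32832 = -49*(28 - 1*97) + 32832 = -49*(28 - 97) + 32832 = -49*(-69) + 32832 = 3381 + 32832 = 36213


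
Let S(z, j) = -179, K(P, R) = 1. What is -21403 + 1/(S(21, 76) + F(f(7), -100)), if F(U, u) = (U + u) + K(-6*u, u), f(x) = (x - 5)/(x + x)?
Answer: -41628842/1945 ≈ -21403.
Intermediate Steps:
f(x) = (-5 + x)/(2*x) (f(x) = (-5 + x)/((2*x)) = (-5 + x)*(1/(2*x)) = (-5 + x)/(2*x))
F(U, u) = 1 + U + u (F(U, u) = (U + u) + 1 = 1 + U + u)
-21403 + 1/(S(21, 76) + F(f(7), -100)) = -21403 + 1/(-179 + (1 + (1/2)*(-5 + 7)/7 - 100)) = -21403 + 1/(-179 + (1 + (1/2)*(1/7)*2 - 100)) = -21403 + 1/(-179 + (1 + 1/7 - 100)) = -21403 + 1/(-179 - 692/7) = -21403 + 1/(-1945/7) = -21403 - 7/1945 = -41628842/1945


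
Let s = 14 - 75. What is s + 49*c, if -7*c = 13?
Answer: -152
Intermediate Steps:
c = -13/7 (c = -⅐*13 = -13/7 ≈ -1.8571)
s = -61
s + 49*c = -61 + 49*(-13/7) = -61 - 91 = -152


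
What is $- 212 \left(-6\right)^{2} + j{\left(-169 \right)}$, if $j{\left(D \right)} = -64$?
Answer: $-7696$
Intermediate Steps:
$- 212 \left(-6\right)^{2} + j{\left(-169 \right)} = - 212 \left(-6\right)^{2} - 64 = \left(-212\right) 36 - 64 = -7632 - 64 = -7696$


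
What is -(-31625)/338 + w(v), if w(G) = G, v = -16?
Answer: 26217/338 ≈ 77.565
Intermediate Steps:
-(-31625)/338 + w(v) = -(-31625)/338 - 16 = -115*(-275/338) - 16 = 31625/338 - 16 = 26217/338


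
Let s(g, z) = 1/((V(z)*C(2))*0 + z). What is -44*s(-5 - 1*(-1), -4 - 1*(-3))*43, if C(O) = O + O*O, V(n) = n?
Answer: 1892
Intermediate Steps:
C(O) = O + O²
s(g, z) = 1/z (s(g, z) = 1/((z*(2*(1 + 2)))*0 + z) = 1/((z*(2*3))*0 + z) = 1/((z*6)*0 + z) = 1/((6*z)*0 + z) = 1/(0 + z) = 1/z)
-44*s(-5 - 1*(-1), -4 - 1*(-3))*43 = -44/(-4 - 1*(-3))*43 = -44/(-4 + 3)*43 = -44/(-1)*43 = -44*(-1)*43 = 44*43 = 1892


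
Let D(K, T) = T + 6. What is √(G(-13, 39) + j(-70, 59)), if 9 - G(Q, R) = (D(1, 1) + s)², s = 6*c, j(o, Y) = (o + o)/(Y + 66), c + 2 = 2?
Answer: 2*I*√257/5 ≈ 6.4125*I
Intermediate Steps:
c = 0 (c = -2 + 2 = 0)
D(K, T) = 6 + T
j(o, Y) = 2*o/(66 + Y) (j(o, Y) = (2*o)/(66 + Y) = 2*o/(66 + Y))
s = 0 (s = 6*0 = 0)
G(Q, R) = -40 (G(Q, R) = 9 - ((6 + 1) + 0)² = 9 - (7 + 0)² = 9 - 1*7² = 9 - 1*49 = 9 - 49 = -40)
√(G(-13, 39) + j(-70, 59)) = √(-40 + 2*(-70)/(66 + 59)) = √(-40 + 2*(-70)/125) = √(-40 + 2*(-70)*(1/125)) = √(-40 - 28/25) = √(-1028/25) = 2*I*√257/5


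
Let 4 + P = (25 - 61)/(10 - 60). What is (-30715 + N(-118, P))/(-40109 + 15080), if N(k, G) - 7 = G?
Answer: 767782/625725 ≈ 1.2270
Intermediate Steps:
P = -82/25 (P = -4 + (25 - 61)/(10 - 60) = -4 - 36/(-50) = -4 - 36*(-1/50) = -4 + 18/25 = -82/25 ≈ -3.2800)
N(k, G) = 7 + G
(-30715 + N(-118, P))/(-40109 + 15080) = (-30715 + (7 - 82/25))/(-40109 + 15080) = (-30715 + 93/25)/(-25029) = -767782/25*(-1/25029) = 767782/625725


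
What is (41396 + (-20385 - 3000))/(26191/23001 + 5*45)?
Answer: 37661001/472856 ≈ 79.646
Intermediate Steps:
(41396 + (-20385 - 3000))/(26191/23001 + 5*45) = (41396 - 23385)/(26191*(1/23001) + 225) = 18011/(2381/2091 + 225) = 18011/(472856/2091) = 18011*(2091/472856) = 37661001/472856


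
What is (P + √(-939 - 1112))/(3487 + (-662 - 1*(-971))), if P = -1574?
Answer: -787/1898 + I*√2051/3796 ≈ -0.41465 + 0.01193*I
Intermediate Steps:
(P + √(-939 - 1112))/(3487 + (-662 - 1*(-971))) = (-1574 + √(-939 - 1112))/(3487 + (-662 - 1*(-971))) = (-1574 + √(-2051))/(3487 + (-662 + 971)) = (-1574 + I*√2051)/(3487 + 309) = (-1574 + I*√2051)/3796 = (-1574 + I*√2051)*(1/3796) = -787/1898 + I*√2051/3796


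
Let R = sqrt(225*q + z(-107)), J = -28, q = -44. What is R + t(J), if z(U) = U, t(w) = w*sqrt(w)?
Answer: I*(sqrt(10007) - 56*sqrt(7)) ≈ -48.127*I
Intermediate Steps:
t(w) = w**(3/2)
R = I*sqrt(10007) (R = sqrt(225*(-44) - 107) = sqrt(-9900 - 107) = sqrt(-10007) = I*sqrt(10007) ≈ 100.04*I)
R + t(J) = I*sqrt(10007) + (-28)**(3/2) = I*sqrt(10007) - 56*I*sqrt(7)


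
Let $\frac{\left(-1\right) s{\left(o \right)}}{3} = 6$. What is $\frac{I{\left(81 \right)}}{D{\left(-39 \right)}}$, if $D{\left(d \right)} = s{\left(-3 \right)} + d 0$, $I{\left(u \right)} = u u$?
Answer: $- \frac{729}{2} \approx -364.5$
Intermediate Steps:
$s{\left(o \right)} = -18$ ($s{\left(o \right)} = \left(-3\right) 6 = -18$)
$I{\left(u \right)} = u^{2}$
$D{\left(d \right)} = -18$ ($D{\left(d \right)} = -18 + d 0 = -18 + 0 = -18$)
$\frac{I{\left(81 \right)}}{D{\left(-39 \right)}} = \frac{81^{2}}{-18} = 6561 \left(- \frac{1}{18}\right) = - \frac{729}{2}$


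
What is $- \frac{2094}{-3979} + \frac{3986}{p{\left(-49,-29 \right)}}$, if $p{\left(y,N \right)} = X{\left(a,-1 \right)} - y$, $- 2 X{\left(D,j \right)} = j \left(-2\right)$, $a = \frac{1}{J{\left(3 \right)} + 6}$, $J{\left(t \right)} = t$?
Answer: $\frac{7980403}{95496} \approx 83.568$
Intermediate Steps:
$a = \frac{1}{9}$ ($a = \frac{1}{3 + 6} = \frac{1}{9} \approx 0.11111$)
$X{\left(D,j \right)} = j$ ($X{\left(D,j \right)} = - \frac{j \left(-2\right)}{2} = - \frac{\left(-2\right) j}{2} = j$)
$p{\left(y,N \right)} = -1 - y$
$- \frac{2094}{-3979} + \frac{3986}{p{\left(-49,-29 \right)}} = - \frac{2094}{-3979} + \frac{3986}{-1 - -49} = \left(-2094\right) \left(- \frac{1}{3979}\right) + \frac{3986}{-1 + 49} = \frac{2094}{3979} + \frac{3986}{48} = \frac{2094}{3979} + 3986 \cdot \frac{1}{48} = \frac{2094}{3979} + \frac{1993}{24} = \frac{7980403}{95496}$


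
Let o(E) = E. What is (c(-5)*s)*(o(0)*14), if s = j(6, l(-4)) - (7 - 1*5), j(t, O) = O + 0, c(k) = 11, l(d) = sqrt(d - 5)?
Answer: 0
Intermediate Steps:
l(d) = sqrt(-5 + d)
j(t, O) = O
s = -2 + 3*I (s = sqrt(-5 - 4) - (7 - 1*5) = sqrt(-9) - (7 - 5) = 3*I - 1*2 = 3*I - 2 = -2 + 3*I ≈ -2.0 + 3.0*I)
(c(-5)*s)*(o(0)*14) = (11*(-2 + 3*I))*(0*14) = (-22 + 33*I)*0 = 0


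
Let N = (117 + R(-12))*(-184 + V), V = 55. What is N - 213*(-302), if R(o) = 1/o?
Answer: 196975/4 ≈ 49244.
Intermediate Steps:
N = -60329/4 (N = (117 + 1/(-12))*(-184 + 55) = (117 - 1/12)*(-129) = (1403/12)*(-129) = -60329/4 ≈ -15082.)
N - 213*(-302) = -60329/4 - 213*(-302) = -60329/4 + 64326 = 196975/4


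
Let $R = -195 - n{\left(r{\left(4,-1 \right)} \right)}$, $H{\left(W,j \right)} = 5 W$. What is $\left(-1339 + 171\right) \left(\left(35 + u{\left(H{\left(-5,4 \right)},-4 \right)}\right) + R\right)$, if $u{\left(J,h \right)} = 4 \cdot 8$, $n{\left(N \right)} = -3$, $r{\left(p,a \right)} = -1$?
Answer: $146000$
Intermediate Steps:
$u{\left(J,h \right)} = 32$
$R = -192$ ($R = -195 - -3 = -195 + 3 = -192$)
$\left(-1339 + 171\right) \left(\left(35 + u{\left(H{\left(-5,4 \right)},-4 \right)}\right) + R\right) = \left(-1339 + 171\right) \left(\left(35 + 32\right) - 192\right) = - 1168 \left(67 - 192\right) = \left(-1168\right) \left(-125\right) = 146000$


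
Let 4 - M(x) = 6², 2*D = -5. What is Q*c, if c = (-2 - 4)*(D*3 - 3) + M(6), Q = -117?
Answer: -3627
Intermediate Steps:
D = -5/2 (D = (½)*(-5) = -5/2 ≈ -2.5000)
M(x) = -32 (M(x) = 4 - 1*6² = 4 - 1*36 = 4 - 36 = -32)
c = 31 (c = (-2 - 4)*(-5/2*3 - 3) - 32 = -6*(-15/2 - 3) - 32 = -6*(-21/2) - 32 = 63 - 32 = 31)
Q*c = -117*31 = -3627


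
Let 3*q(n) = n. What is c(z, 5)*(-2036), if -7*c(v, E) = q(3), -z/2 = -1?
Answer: 2036/7 ≈ 290.86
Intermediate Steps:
z = 2 (z = -2*(-1) = 2)
q(n) = n/3
c(v, E) = -⅐ (c(v, E) = -3/21 = -⅐*1 = -⅐)
c(z, 5)*(-2036) = -⅐*(-2036) = 2036/7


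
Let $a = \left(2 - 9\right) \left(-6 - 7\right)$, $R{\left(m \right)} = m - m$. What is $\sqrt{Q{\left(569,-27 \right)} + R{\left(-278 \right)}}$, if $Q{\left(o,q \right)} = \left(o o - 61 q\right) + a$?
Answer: $\sqrt{325499} \approx 570.53$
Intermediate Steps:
$R{\left(m \right)} = 0$
$a = 91$ ($a = - 7 \left(-6 - 7\right) = \left(-7\right) \left(-13\right) = 91$)
$Q{\left(o,q \right)} = 91 + o^{2} - 61 q$ ($Q{\left(o,q \right)} = \left(o o - 61 q\right) + 91 = \left(o^{2} - 61 q\right) + 91 = 91 + o^{2} - 61 q$)
$\sqrt{Q{\left(569,-27 \right)} + R{\left(-278 \right)}} = \sqrt{\left(91 + 569^{2} - -1647\right) + 0} = \sqrt{\left(91 + 323761 + 1647\right) + 0} = \sqrt{325499 + 0} = \sqrt{325499}$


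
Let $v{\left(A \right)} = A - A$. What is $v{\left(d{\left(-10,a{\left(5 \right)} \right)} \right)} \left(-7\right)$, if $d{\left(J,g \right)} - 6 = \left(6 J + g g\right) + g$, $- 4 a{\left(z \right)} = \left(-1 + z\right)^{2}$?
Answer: $0$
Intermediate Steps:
$a{\left(z \right)} = - \frac{\left(-1 + z\right)^{2}}{4}$
$d{\left(J,g \right)} = 6 + g + g^{2} + 6 J$ ($d{\left(J,g \right)} = 6 + \left(\left(6 J + g g\right) + g\right) = 6 + \left(\left(6 J + g^{2}\right) + g\right) = 6 + \left(\left(g^{2} + 6 J\right) + g\right) = 6 + \left(g + g^{2} + 6 J\right) = 6 + g + g^{2} + 6 J$)
$v{\left(A \right)} = 0$
$v{\left(d{\left(-10,a{\left(5 \right)} \right)} \right)} \left(-7\right) = 0 \left(-7\right) = 0$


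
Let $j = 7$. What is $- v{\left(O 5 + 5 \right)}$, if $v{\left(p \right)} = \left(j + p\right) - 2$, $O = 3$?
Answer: $-25$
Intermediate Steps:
$v{\left(p \right)} = 5 + p$ ($v{\left(p \right)} = \left(7 + p\right) - 2 = 5 + p$)
$- v{\left(O 5 + 5 \right)} = - (5 + \left(3 \cdot 5 + 5\right)) = - (5 + \left(15 + 5\right)) = - (5 + 20) = \left(-1\right) 25 = -25$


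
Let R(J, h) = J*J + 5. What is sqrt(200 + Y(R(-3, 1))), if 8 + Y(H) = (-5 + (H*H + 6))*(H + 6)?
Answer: 2*sqrt(1033) ≈ 64.281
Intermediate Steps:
R(J, h) = 5 + J**2 (R(J, h) = J**2 + 5 = 5 + J**2)
Y(H) = -8 + (1 + H**2)*(6 + H) (Y(H) = -8 + (-5 + (H*H + 6))*(H + 6) = -8 + (-5 + (H**2 + 6))*(6 + H) = -8 + (-5 + (6 + H**2))*(6 + H) = -8 + (1 + H**2)*(6 + H))
sqrt(200 + Y(R(-3, 1))) = sqrt(200 + (-2 + (5 + (-3)**2) + (5 + (-3)**2)**3 + 6*(5 + (-3)**2)**2)) = sqrt(200 + (-2 + (5 + 9) + (5 + 9)**3 + 6*(5 + 9)**2)) = sqrt(200 + (-2 + 14 + 14**3 + 6*14**2)) = sqrt(200 + (-2 + 14 + 2744 + 6*196)) = sqrt(200 + (-2 + 14 + 2744 + 1176)) = sqrt(200 + 3932) = sqrt(4132) = 2*sqrt(1033)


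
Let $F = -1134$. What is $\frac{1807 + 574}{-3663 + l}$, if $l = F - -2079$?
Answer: $- \frac{2381}{2718} \approx -0.87601$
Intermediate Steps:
$l = 945$ ($l = -1134 - -2079 = -1134 + 2079 = 945$)
$\frac{1807 + 574}{-3663 + l} = \frac{1807 + 574}{-3663 + 945} = \frac{2381}{-2718} = 2381 \left(- \frac{1}{2718}\right) = - \frac{2381}{2718}$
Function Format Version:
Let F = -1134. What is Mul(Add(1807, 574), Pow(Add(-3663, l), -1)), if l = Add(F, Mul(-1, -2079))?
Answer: Rational(-2381, 2718) ≈ -0.87601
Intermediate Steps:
l = 945 (l = Add(-1134, Mul(-1, -2079)) = Add(-1134, 2079) = 945)
Mul(Add(1807, 574), Pow(Add(-3663, l), -1)) = Mul(Add(1807, 574), Pow(Add(-3663, 945), -1)) = Mul(2381, Pow(-2718, -1)) = Mul(2381, Rational(-1, 2718)) = Rational(-2381, 2718)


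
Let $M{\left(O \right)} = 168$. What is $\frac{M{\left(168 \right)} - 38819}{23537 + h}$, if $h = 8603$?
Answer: $- \frac{38651}{32140} \approx -1.2026$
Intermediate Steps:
$\frac{M{\left(168 \right)} - 38819}{23537 + h} = \frac{168 - 38819}{23537 + 8603} = - \frac{38651}{32140}$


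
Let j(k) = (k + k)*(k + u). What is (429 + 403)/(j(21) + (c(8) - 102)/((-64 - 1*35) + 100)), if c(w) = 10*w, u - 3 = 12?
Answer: 416/745 ≈ 0.55839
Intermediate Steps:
u = 15 (u = 3 + 12 = 15)
j(k) = 2*k*(15 + k) (j(k) = (k + k)*(k + 15) = (2*k)*(15 + k) = 2*k*(15 + k))
(429 + 403)/(j(21) + (c(8) - 102)/((-64 - 1*35) + 100)) = (429 + 403)/(2*21*(15 + 21) + (10*8 - 102)/((-64 - 1*35) + 100)) = 832/(2*21*36 + (80 - 102)/((-64 - 35) + 100)) = 832/(1512 - 22/(-99 + 100)) = 832/(1512 - 22/1) = 832/(1512 - 22*1) = 832/(1512 - 22) = 832/1490 = 832*(1/1490) = 416/745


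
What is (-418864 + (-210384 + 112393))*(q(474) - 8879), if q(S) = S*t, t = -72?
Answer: 22228382985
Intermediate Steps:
q(S) = -72*S (q(S) = S*(-72) = -72*S)
(-418864 + (-210384 + 112393))*(q(474) - 8879) = (-418864 + (-210384 + 112393))*(-72*474 - 8879) = (-418864 - 97991)*(-34128 - 8879) = -516855*(-43007) = 22228382985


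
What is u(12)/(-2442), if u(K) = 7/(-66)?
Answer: 7/161172 ≈ 4.3432e-5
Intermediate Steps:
u(K) = -7/66 (u(K) = 7*(-1/66) = -7/66)
u(12)/(-2442) = -7/66/(-2442) = -7/66*(-1/2442) = 7/161172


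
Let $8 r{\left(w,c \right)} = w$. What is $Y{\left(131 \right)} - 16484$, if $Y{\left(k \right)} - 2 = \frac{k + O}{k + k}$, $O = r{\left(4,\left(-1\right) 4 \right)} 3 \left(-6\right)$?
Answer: $- \frac{2159081}{131} \approx -16482.0$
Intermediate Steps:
$r{\left(w,c \right)} = \frac{w}{8}$
$O = -9$ ($O = \frac{1}{8} \cdot 4 \cdot 3 \left(-6\right) = \frac{1}{2} \cdot 3 \left(-6\right) = \frac{3}{2} \left(-6\right) = -9$)
$Y{\left(k \right)} = 2 + \frac{-9 + k}{2 k}$ ($Y{\left(k \right)} = 2 + \frac{k - 9}{k + k} = 2 + \frac{-9 + k}{2 k}$)
$Y{\left(131 \right)} - 16484 = \frac{-9 + 5 \cdot 131}{2 \cdot 131} - 16484 = \frac{1}{2} \cdot \frac{1}{131} \left(-9 + 655\right) - 16484 = \frac{1}{2} \cdot \frac{1}{131} \cdot 646 - 16484 = \frac{323}{131} - 16484 = - \frac{2159081}{131}$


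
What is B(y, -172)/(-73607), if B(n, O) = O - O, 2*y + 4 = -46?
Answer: 0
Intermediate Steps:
y = -25 (y = -2 + (½)*(-46) = -2 - 23 = -25)
B(n, O) = 0
B(y, -172)/(-73607) = 0/(-73607) = 0*(-1/73607) = 0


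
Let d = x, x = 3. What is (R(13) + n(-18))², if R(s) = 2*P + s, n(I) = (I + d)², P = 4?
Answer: 60516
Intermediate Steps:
d = 3
n(I) = (3 + I)² (n(I) = (I + 3)² = (3 + I)²)
R(s) = 8 + s (R(s) = 2*4 + s = 8 + s)
(R(13) + n(-18))² = ((8 + 13) + (3 - 18)²)² = (21 + (-15)²)² = (21 + 225)² = 246² = 60516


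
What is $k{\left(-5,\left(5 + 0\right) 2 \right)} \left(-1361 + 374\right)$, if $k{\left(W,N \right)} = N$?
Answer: $-9870$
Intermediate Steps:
$k{\left(-5,\left(5 + 0\right) 2 \right)} \left(-1361 + 374\right) = \left(5 + 0\right) 2 \left(-1361 + 374\right) = 5 \cdot 2 \left(-987\right) = 10 \left(-987\right) = -9870$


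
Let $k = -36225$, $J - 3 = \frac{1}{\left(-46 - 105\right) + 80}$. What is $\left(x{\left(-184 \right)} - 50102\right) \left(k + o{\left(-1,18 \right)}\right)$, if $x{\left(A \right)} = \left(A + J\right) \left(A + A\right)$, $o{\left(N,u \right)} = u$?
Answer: $- \frac{42445248858}{71} \approx -5.9782 \cdot 10^{8}$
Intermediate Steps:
$J = \frac{212}{71}$ ($J = 3 + \frac{1}{\left(-46 - 105\right) + 80} = 3 + \frac{1}{-151 + 80} = 3 + \frac{1}{-71} = 3 - \frac{1}{71} = \frac{212}{71} \approx 2.9859$)
$x{\left(A \right)} = 2 A \left(\frac{212}{71} + A\right)$ ($x{\left(A \right)} = \left(A + \frac{212}{71}\right) \left(A + A\right) = \left(\frac{212}{71} + A\right) 2 A = 2 A \left(\frac{212}{71} + A\right)$)
$\left(x{\left(-184 \right)} - 50102\right) \left(k + o{\left(-1,18 \right)}\right) = \left(\frac{2}{71} \left(-184\right) \left(212 + 71 \left(-184\right)\right) - 50102\right) \left(-36225 + 18\right) = \left(\frac{2}{71} \left(-184\right) \left(212 - 13064\right) - 50102\right) \left(-36207\right) = \left(\frac{2}{71} \left(-184\right) \left(-12852\right) - 50102\right) \left(-36207\right) = \left(\frac{4729536}{71} - 50102\right) \left(-36207\right) = \frac{1172294}{71} \left(-36207\right) = - \frac{42445248858}{71}$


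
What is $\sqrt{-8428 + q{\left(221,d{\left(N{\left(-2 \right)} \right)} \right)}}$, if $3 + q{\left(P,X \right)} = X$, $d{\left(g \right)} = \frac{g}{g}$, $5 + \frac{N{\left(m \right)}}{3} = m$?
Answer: $i \sqrt{8430} \approx 91.815 i$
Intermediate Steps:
$N{\left(m \right)} = -15 + 3 m$
$d{\left(g \right)} = 1$
$q{\left(P,X \right)} = -3 + X$
$\sqrt{-8428 + q{\left(221,d{\left(N{\left(-2 \right)} \right)} \right)}} = \sqrt{-8428 + \left(-3 + 1\right)} = \sqrt{-8428 - 2} = \sqrt{-8430} = i \sqrt{8430}$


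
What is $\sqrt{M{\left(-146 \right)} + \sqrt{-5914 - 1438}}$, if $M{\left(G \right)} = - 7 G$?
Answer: $\sqrt{1022 + 2 i \sqrt{1838}} \approx 31.997 + 1.3399 i$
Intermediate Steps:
$\sqrt{M{\left(-146 \right)} + \sqrt{-5914 - 1438}} = \sqrt{\left(-7\right) \left(-146\right) + \sqrt{-5914 - 1438}} = \sqrt{1022 + \sqrt{-7352}} = \sqrt{1022 + 2 i \sqrt{1838}}$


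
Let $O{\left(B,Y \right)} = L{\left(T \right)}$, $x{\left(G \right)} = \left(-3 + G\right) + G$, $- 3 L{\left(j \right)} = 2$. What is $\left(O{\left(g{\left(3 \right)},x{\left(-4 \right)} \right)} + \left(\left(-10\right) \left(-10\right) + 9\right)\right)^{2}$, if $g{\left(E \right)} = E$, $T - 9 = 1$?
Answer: $\frac{105625}{9} \approx 11736.0$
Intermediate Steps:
$T = 10$ ($T = 9 + 1 = 10$)
$L{\left(j \right)} = - \frac{2}{3}$ ($L{\left(j \right)} = \left(- \frac{1}{3}\right) 2 = - \frac{2}{3}$)
$x{\left(G \right)} = -3 + 2 G$
$O{\left(B,Y \right)} = - \frac{2}{3}$
$\left(O{\left(g{\left(3 \right)},x{\left(-4 \right)} \right)} + \left(\left(-10\right) \left(-10\right) + 9\right)\right)^{2} = \left(- \frac{2}{3} + \left(\left(-10\right) \left(-10\right) + 9\right)\right)^{2} = \left(- \frac{2}{3} + \left(100 + 9\right)\right)^{2} = \left(- \frac{2}{3} + 109\right)^{2} = \left(\frac{325}{3}\right)^{2} = \frac{105625}{9}$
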